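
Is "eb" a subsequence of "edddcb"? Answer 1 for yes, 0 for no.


Check if "eb" is a subsequence of "edddcb"
Greedy scan:
  Position 0 ('e'): matches sub[0] = 'e'
  Position 1 ('d'): no match needed
  Position 2 ('d'): no match needed
  Position 3 ('d'): no match needed
  Position 4 ('c'): no match needed
  Position 5 ('b'): matches sub[1] = 'b'
All 2 characters matched => is a subsequence

1


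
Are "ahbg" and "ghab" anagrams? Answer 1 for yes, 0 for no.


Strings: "ahbg", "ghab"
Sorted first:  abgh
Sorted second: abgh
Sorted forms match => anagrams

1


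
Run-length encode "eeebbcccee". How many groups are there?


Input: eeebbcccee
Scanning for consecutive runs:
  Group 1: 'e' x 3 (positions 0-2)
  Group 2: 'b' x 2 (positions 3-4)
  Group 3: 'c' x 3 (positions 5-7)
  Group 4: 'e' x 2 (positions 8-9)
Total groups: 4

4


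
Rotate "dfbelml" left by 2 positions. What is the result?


Input: "dfbelml", rotate left by 2
First 2 characters: "df"
Remaining characters: "belml"
Concatenate remaining + first: "belml" + "df" = "belmldf"

belmldf


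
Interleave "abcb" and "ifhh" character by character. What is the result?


Interleaving "abcb" and "ifhh":
  Position 0: 'a' from first, 'i' from second => "ai"
  Position 1: 'b' from first, 'f' from second => "bf"
  Position 2: 'c' from first, 'h' from second => "ch"
  Position 3: 'b' from first, 'h' from second => "bh"
Result: aibfchbh

aibfchbh


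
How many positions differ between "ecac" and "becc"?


Comparing "ecac" and "becc" position by position:
  Position 0: 'e' vs 'b' => DIFFER
  Position 1: 'c' vs 'e' => DIFFER
  Position 2: 'a' vs 'c' => DIFFER
  Position 3: 'c' vs 'c' => same
Positions that differ: 3

3


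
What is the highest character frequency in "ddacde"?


Input: ddacde
Character counts:
  'a': 1
  'c': 1
  'd': 3
  'e': 1
Maximum frequency: 3

3


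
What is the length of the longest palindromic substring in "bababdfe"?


Input: "bababdfe"
Checking substrings for palindromes:
  [0:5] "babab" (len 5) => palindrome
  [0:3] "bab" (len 3) => palindrome
  [1:4] "aba" (len 3) => palindrome
  [2:5] "bab" (len 3) => palindrome
Longest palindromic substring: "babab" with length 5

5


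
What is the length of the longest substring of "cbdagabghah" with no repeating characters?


Input: "cbdagabghah"
Sliding window (track last position of each char):
  Position 0 ('c'): window [0,0] length 1 -- new best
  Position 1 ('b'): window [0,1] length 2 -- new best
  Position 2 ('d'): window [0,2] length 3 -- new best
  Position 3 ('a'): window [0,3] length 4 -- new best
  Position 4 ('g'): window [0,4] length 5 -- new best
  Position 5 ('a'): repeat (last at 3), move window start to 4
  Position 5 ('a'): window [4,5] length 2
  Position 6 ('b'): window [4,6] length 3
  Position 7 ('g'): repeat (last at 4), move window start to 5
  Position 7 ('g'): window [5,7] length 3
  Position 8 ('h'): window [5,8] length 4
  Position 9 ('a'): repeat (last at 5), move window start to 6
  Position 9 ('a'): window [6,9] length 4
  Position 10 ('h'): repeat (last at 8), move window start to 9
  Position 10 ('h'): window [9,10] length 2
Longest substring with no repeats: "cbdag" with length 5

5


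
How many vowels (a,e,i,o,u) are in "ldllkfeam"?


Input: ldllkfeam
Checking each character:
  'l' at position 0: consonant
  'd' at position 1: consonant
  'l' at position 2: consonant
  'l' at position 3: consonant
  'k' at position 4: consonant
  'f' at position 5: consonant
  'e' at position 6: vowel (running total: 1)
  'a' at position 7: vowel (running total: 2)
  'm' at position 8: consonant
Total vowels: 2

2


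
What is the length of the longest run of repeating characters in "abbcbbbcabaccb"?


Input: "abbcbbbcabaccb"
Scanning for longest run:
  Position 1 ('b'): new char, reset run to 1
  Position 2 ('b'): continues run of 'b', length=2
  Position 3 ('c'): new char, reset run to 1
  Position 4 ('b'): new char, reset run to 1
  Position 5 ('b'): continues run of 'b', length=2
  Position 6 ('b'): continues run of 'b', length=3
  Position 7 ('c'): new char, reset run to 1
  Position 8 ('a'): new char, reset run to 1
  Position 9 ('b'): new char, reset run to 1
  Position 10 ('a'): new char, reset run to 1
  Position 11 ('c'): new char, reset run to 1
  Position 12 ('c'): continues run of 'c', length=2
  Position 13 ('b'): new char, reset run to 1
Longest run: 'b' with length 3

3


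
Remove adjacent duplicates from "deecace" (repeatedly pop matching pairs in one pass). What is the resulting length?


Input: deecace
Stack-based adjacent duplicate removal:
  Read 'd': push. Stack: d
  Read 'e': push. Stack: de
  Read 'e': matches stack top 'e' => pop. Stack: d
  Read 'c': push. Stack: dc
  Read 'a': push. Stack: dca
  Read 'c': push. Stack: dcac
  Read 'e': push. Stack: dcace
Final stack: "dcace" (length 5)

5


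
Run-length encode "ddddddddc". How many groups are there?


Input: ddddddddc
Scanning for consecutive runs:
  Group 1: 'd' x 8 (positions 0-7)
  Group 2: 'c' x 1 (positions 8-8)
Total groups: 2

2


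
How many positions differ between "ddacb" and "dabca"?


Comparing "ddacb" and "dabca" position by position:
  Position 0: 'd' vs 'd' => same
  Position 1: 'd' vs 'a' => DIFFER
  Position 2: 'a' vs 'b' => DIFFER
  Position 3: 'c' vs 'c' => same
  Position 4: 'b' vs 'a' => DIFFER
Positions that differ: 3

3


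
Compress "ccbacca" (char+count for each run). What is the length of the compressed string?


Input: ccbacca
Runs:
  'c' x 2 => "c2"
  'b' x 1 => "b1"
  'a' x 1 => "a1"
  'c' x 2 => "c2"
  'a' x 1 => "a1"
Compressed: "c2b1a1c2a1"
Compressed length: 10

10


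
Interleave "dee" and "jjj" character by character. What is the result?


Interleaving "dee" and "jjj":
  Position 0: 'd' from first, 'j' from second => "dj"
  Position 1: 'e' from first, 'j' from second => "ej"
  Position 2: 'e' from first, 'j' from second => "ej"
Result: djejej

djejej


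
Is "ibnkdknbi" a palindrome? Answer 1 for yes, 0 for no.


Input: ibnkdknbi
Reversed: ibnkdknbi
  Compare pos 0 ('i') with pos 8 ('i'): match
  Compare pos 1 ('b') with pos 7 ('b'): match
  Compare pos 2 ('n') with pos 6 ('n'): match
  Compare pos 3 ('k') with pos 5 ('k'): match
Result: palindrome

1


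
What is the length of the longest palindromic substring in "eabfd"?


Input: "eabfd"
Checking substrings for palindromes:
  No multi-char palindromic substrings found
Longest palindromic substring: "e" with length 1

1


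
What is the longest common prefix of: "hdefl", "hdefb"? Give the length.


Words: hdefl, hdefb
  Position 0: all 'h' => match
  Position 1: all 'd' => match
  Position 2: all 'e' => match
  Position 3: all 'f' => match
  Position 4: ('l', 'b') => mismatch, stop
LCP = "hdef" (length 4)

4


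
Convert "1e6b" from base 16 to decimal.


Input: "1e6b" in base 16
Positional expansion:
  Digit '1' (value 1) x 16^3 = 4096
  Digit 'e' (value 14) x 16^2 = 3584
  Digit '6' (value 6) x 16^1 = 96
  Digit 'b' (value 11) x 16^0 = 11
Sum = 7787

7787


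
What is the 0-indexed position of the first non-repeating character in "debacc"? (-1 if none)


Input: debacc
Character frequencies:
  'a': 1
  'b': 1
  'c': 2
  'd': 1
  'e': 1
Scanning left to right for freq == 1:
  Position 0 ('d'): unique! => answer = 0

0


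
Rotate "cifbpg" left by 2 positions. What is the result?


Input: "cifbpg", rotate left by 2
First 2 characters: "ci"
Remaining characters: "fbpg"
Concatenate remaining + first: "fbpg" + "ci" = "fbpgci"

fbpgci


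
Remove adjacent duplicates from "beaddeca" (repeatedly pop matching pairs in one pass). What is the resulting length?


Input: beaddeca
Stack-based adjacent duplicate removal:
  Read 'b': push. Stack: b
  Read 'e': push. Stack: be
  Read 'a': push. Stack: bea
  Read 'd': push. Stack: bead
  Read 'd': matches stack top 'd' => pop. Stack: bea
  Read 'e': push. Stack: beae
  Read 'c': push. Stack: beaec
  Read 'a': push. Stack: beaeca
Final stack: "beaeca" (length 6)

6


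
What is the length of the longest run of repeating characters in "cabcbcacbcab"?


Input: "cabcbcacbcab"
Scanning for longest run:
  Position 1 ('a'): new char, reset run to 1
  Position 2 ('b'): new char, reset run to 1
  Position 3 ('c'): new char, reset run to 1
  Position 4 ('b'): new char, reset run to 1
  Position 5 ('c'): new char, reset run to 1
  Position 6 ('a'): new char, reset run to 1
  Position 7 ('c'): new char, reset run to 1
  Position 8 ('b'): new char, reset run to 1
  Position 9 ('c'): new char, reset run to 1
  Position 10 ('a'): new char, reset run to 1
  Position 11 ('b'): new char, reset run to 1
Longest run: 'c' with length 1

1


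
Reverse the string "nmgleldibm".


Input: nmgleldibm
Reading characters right to left:
  Position 9: 'm'
  Position 8: 'b'
  Position 7: 'i'
  Position 6: 'd'
  Position 5: 'l'
  Position 4: 'e'
  Position 3: 'l'
  Position 2: 'g'
  Position 1: 'm'
  Position 0: 'n'
Reversed: mbidlelgmn

mbidlelgmn


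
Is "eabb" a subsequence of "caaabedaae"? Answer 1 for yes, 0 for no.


Check if "eabb" is a subsequence of "caaabedaae"
Greedy scan:
  Position 0 ('c'): no match needed
  Position 1 ('a'): no match needed
  Position 2 ('a'): no match needed
  Position 3 ('a'): no match needed
  Position 4 ('b'): no match needed
  Position 5 ('e'): matches sub[0] = 'e'
  Position 6 ('d'): no match needed
  Position 7 ('a'): matches sub[1] = 'a'
  Position 8 ('a'): no match needed
  Position 9 ('e'): no match needed
Only matched 2/4 characters => not a subsequence

0


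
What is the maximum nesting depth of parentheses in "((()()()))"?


Input: "((()()()))"
Tracking depth:
  Position 0 '(': depth becomes 1
  Position 1 '(': depth becomes 2
  Position 2 '(': depth becomes 3
  Position 3 ')': depth becomes 2
  Position 4 '(': depth becomes 3
  Position 5 ')': depth becomes 2
  Position 6 '(': depth becomes 3
  Position 7 ')': depth becomes 2
  Position 8 ')': depth becomes 1
  Position 9 ')': depth becomes 0
Maximum depth reached: 3

3


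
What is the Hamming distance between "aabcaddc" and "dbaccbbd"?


Comparing "aabcaddc" and "dbaccbbd" position by position:
  Position 0: 'a' vs 'd' => differ
  Position 1: 'a' vs 'b' => differ
  Position 2: 'b' vs 'a' => differ
  Position 3: 'c' vs 'c' => same
  Position 4: 'a' vs 'c' => differ
  Position 5: 'd' vs 'b' => differ
  Position 6: 'd' vs 'b' => differ
  Position 7: 'c' vs 'd' => differ
Total differences (Hamming distance): 7

7


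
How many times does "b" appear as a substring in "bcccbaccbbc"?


Searching for "b" in "bcccbaccbbc"
Scanning each position:
  Position 0: "b" => MATCH
  Position 1: "c" => no
  Position 2: "c" => no
  Position 3: "c" => no
  Position 4: "b" => MATCH
  Position 5: "a" => no
  Position 6: "c" => no
  Position 7: "c" => no
  Position 8: "b" => MATCH
  Position 9: "b" => MATCH
  Position 10: "c" => no
Total occurrences: 4

4


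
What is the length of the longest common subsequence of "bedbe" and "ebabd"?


LCS of "bedbe" and "ebabd"
DP table:
           e    b    a    b    d
      0    0    0    0    0    0
  b   0    0    1    1    1    1
  e   0    1    1    1    1    1
  d   0    1    1    1    1    2
  b   0    1    2    2    2    2
  e   0    1    2    2    2    2
LCS length = dp[5][5] = 2

2


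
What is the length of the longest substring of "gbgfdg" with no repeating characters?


Input: "gbgfdg"
Sliding window (track last position of each char):
  Position 0 ('g'): window [0,0] length 1 -- new best
  Position 1 ('b'): window [0,1] length 2 -- new best
  Position 2 ('g'): repeat (last at 0), move window start to 1
  Position 2 ('g'): window [1,2] length 2
  Position 3 ('f'): window [1,3] length 3 -- new best
  Position 4 ('d'): window [1,4] length 4 -- new best
  Position 5 ('g'): repeat (last at 2), move window start to 3
  Position 5 ('g'): window [3,5] length 3
Longest substring with no repeats: "bgfd" with length 4

4


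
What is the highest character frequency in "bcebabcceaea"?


Input: bcebabcceaea
Character counts:
  'a': 3
  'b': 3
  'c': 3
  'e': 3
Maximum frequency: 3

3


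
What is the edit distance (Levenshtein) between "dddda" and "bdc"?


Computing edit distance: "dddda" -> "bdc"
DP table:
           b    d    c
      0    1    2    3
  d   1    1    1    2
  d   2    2    1    2
  d   3    3    2    2
  d   4    4    3    3
  a   5    5    4    4
Edit distance = dp[5][3] = 4

4


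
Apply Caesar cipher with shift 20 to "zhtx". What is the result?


Caesar cipher: shift "zhtx" by 20
  'z' (pos 25) + 20 = pos 19 = 't'
  'h' (pos 7) + 20 = pos 1 = 'b'
  't' (pos 19) + 20 = pos 13 = 'n'
  'x' (pos 23) + 20 = pos 17 = 'r'
Result: tbnr

tbnr


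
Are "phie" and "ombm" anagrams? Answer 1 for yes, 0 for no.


Strings: "phie", "ombm"
Sorted first:  ehip
Sorted second: bmmo
Differ at position 0: 'e' vs 'b' => not anagrams

0


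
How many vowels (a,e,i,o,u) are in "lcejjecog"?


Input: lcejjecog
Checking each character:
  'l' at position 0: consonant
  'c' at position 1: consonant
  'e' at position 2: vowel (running total: 1)
  'j' at position 3: consonant
  'j' at position 4: consonant
  'e' at position 5: vowel (running total: 2)
  'c' at position 6: consonant
  'o' at position 7: vowel (running total: 3)
  'g' at position 8: consonant
Total vowels: 3

3


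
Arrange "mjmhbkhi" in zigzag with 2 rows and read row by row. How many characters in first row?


Zigzag "mjmhbkhi" into 2 rows:
Placing characters:
  'm' => row 0
  'j' => row 1
  'm' => row 0
  'h' => row 1
  'b' => row 0
  'k' => row 1
  'h' => row 0
  'i' => row 1
Rows:
  Row 0: "mmbh"
  Row 1: "jhki"
First row length: 4

4


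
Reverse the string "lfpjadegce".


Input: lfpjadegce
Reading characters right to left:
  Position 9: 'e'
  Position 8: 'c'
  Position 7: 'g'
  Position 6: 'e'
  Position 5: 'd'
  Position 4: 'a'
  Position 3: 'j'
  Position 2: 'p'
  Position 1: 'f'
  Position 0: 'l'
Reversed: ecgedajpfl

ecgedajpfl


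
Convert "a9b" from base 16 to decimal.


Input: "a9b" in base 16
Positional expansion:
  Digit 'a' (value 10) x 16^2 = 2560
  Digit '9' (value 9) x 16^1 = 144
  Digit 'b' (value 11) x 16^0 = 11
Sum = 2715

2715


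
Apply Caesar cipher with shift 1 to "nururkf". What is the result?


Caesar cipher: shift "nururkf" by 1
  'n' (pos 13) + 1 = pos 14 = 'o'
  'u' (pos 20) + 1 = pos 21 = 'v'
  'r' (pos 17) + 1 = pos 18 = 's'
  'u' (pos 20) + 1 = pos 21 = 'v'
  'r' (pos 17) + 1 = pos 18 = 's'
  'k' (pos 10) + 1 = pos 11 = 'l'
  'f' (pos 5) + 1 = pos 6 = 'g'
Result: ovsvslg

ovsvslg


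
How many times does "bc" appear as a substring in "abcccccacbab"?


Searching for "bc" in "abcccccacbab"
Scanning each position:
  Position 0: "ab" => no
  Position 1: "bc" => MATCH
  Position 2: "cc" => no
  Position 3: "cc" => no
  Position 4: "cc" => no
  Position 5: "cc" => no
  Position 6: "ca" => no
  Position 7: "ac" => no
  Position 8: "cb" => no
  Position 9: "ba" => no
  Position 10: "ab" => no
Total occurrences: 1

1


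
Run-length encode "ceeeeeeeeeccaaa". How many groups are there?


Input: ceeeeeeeeeccaaa
Scanning for consecutive runs:
  Group 1: 'c' x 1 (positions 0-0)
  Group 2: 'e' x 9 (positions 1-9)
  Group 3: 'c' x 2 (positions 10-11)
  Group 4: 'a' x 3 (positions 12-14)
Total groups: 4

4


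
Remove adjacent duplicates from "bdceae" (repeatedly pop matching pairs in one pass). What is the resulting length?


Input: bdceae
Stack-based adjacent duplicate removal:
  Read 'b': push. Stack: b
  Read 'd': push. Stack: bd
  Read 'c': push. Stack: bdc
  Read 'e': push. Stack: bdce
  Read 'a': push. Stack: bdcea
  Read 'e': push. Stack: bdceae
Final stack: "bdceae" (length 6)

6


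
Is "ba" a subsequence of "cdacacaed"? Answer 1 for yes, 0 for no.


Check if "ba" is a subsequence of "cdacacaed"
Greedy scan:
  Position 0 ('c'): no match needed
  Position 1 ('d'): no match needed
  Position 2 ('a'): no match needed
  Position 3 ('c'): no match needed
  Position 4 ('a'): no match needed
  Position 5 ('c'): no match needed
  Position 6 ('a'): no match needed
  Position 7 ('e'): no match needed
  Position 8 ('d'): no match needed
Only matched 0/2 characters => not a subsequence

0


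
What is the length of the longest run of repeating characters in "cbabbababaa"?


Input: "cbabbababaa"
Scanning for longest run:
  Position 1 ('b'): new char, reset run to 1
  Position 2 ('a'): new char, reset run to 1
  Position 3 ('b'): new char, reset run to 1
  Position 4 ('b'): continues run of 'b', length=2
  Position 5 ('a'): new char, reset run to 1
  Position 6 ('b'): new char, reset run to 1
  Position 7 ('a'): new char, reset run to 1
  Position 8 ('b'): new char, reset run to 1
  Position 9 ('a'): new char, reset run to 1
  Position 10 ('a'): continues run of 'a', length=2
Longest run: 'b' with length 2

2


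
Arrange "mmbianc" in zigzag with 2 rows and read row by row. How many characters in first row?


Zigzag "mmbianc" into 2 rows:
Placing characters:
  'm' => row 0
  'm' => row 1
  'b' => row 0
  'i' => row 1
  'a' => row 0
  'n' => row 1
  'c' => row 0
Rows:
  Row 0: "mbac"
  Row 1: "min"
First row length: 4

4


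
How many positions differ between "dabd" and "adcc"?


Comparing "dabd" and "adcc" position by position:
  Position 0: 'd' vs 'a' => DIFFER
  Position 1: 'a' vs 'd' => DIFFER
  Position 2: 'b' vs 'c' => DIFFER
  Position 3: 'd' vs 'c' => DIFFER
Positions that differ: 4

4


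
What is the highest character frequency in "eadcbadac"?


Input: eadcbadac
Character counts:
  'a': 3
  'b': 1
  'c': 2
  'd': 2
  'e': 1
Maximum frequency: 3

3


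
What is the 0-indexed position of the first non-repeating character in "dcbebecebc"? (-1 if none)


Input: dcbebecebc
Character frequencies:
  'b': 3
  'c': 3
  'd': 1
  'e': 3
Scanning left to right for freq == 1:
  Position 0 ('d'): unique! => answer = 0

0


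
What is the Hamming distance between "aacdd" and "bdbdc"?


Comparing "aacdd" and "bdbdc" position by position:
  Position 0: 'a' vs 'b' => differ
  Position 1: 'a' vs 'd' => differ
  Position 2: 'c' vs 'b' => differ
  Position 3: 'd' vs 'd' => same
  Position 4: 'd' vs 'c' => differ
Total differences (Hamming distance): 4

4


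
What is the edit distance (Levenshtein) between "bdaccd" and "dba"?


Computing edit distance: "bdaccd" -> "dba"
DP table:
           d    b    a
      0    1    2    3
  b   1    1    1    2
  d   2    1    2    2
  a   3    2    2    2
  c   4    3    3    3
  c   5    4    4    4
  d   6    5    5    5
Edit distance = dp[6][3] = 5

5


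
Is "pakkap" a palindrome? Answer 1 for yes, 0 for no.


Input: pakkap
Reversed: pakkap
  Compare pos 0 ('p') with pos 5 ('p'): match
  Compare pos 1 ('a') with pos 4 ('a'): match
  Compare pos 2 ('k') with pos 3 ('k'): match
Result: palindrome

1


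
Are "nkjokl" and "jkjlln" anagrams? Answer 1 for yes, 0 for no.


Strings: "nkjokl", "jkjlln"
Sorted first:  jkklno
Sorted second: jjklln
Differ at position 1: 'k' vs 'j' => not anagrams

0


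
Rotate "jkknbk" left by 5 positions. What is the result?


Input: "jkknbk", rotate left by 5
First 5 characters: "jkknb"
Remaining characters: "k"
Concatenate remaining + first: "k" + "jkknb" = "kjkknb"

kjkknb


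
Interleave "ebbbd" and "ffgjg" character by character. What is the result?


Interleaving "ebbbd" and "ffgjg":
  Position 0: 'e' from first, 'f' from second => "ef"
  Position 1: 'b' from first, 'f' from second => "bf"
  Position 2: 'b' from first, 'g' from second => "bg"
  Position 3: 'b' from first, 'j' from second => "bj"
  Position 4: 'd' from first, 'g' from second => "dg"
Result: efbfbgbjdg

efbfbgbjdg


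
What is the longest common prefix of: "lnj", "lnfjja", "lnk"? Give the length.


Words: lnj, lnfjja, lnk
  Position 0: all 'l' => match
  Position 1: all 'n' => match
  Position 2: ('j', 'f', 'k') => mismatch, stop
LCP = "ln" (length 2)

2


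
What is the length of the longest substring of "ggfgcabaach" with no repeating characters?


Input: "ggfgcabaach"
Sliding window (track last position of each char):
  Position 0 ('g'): window [0,0] length 1 -- new best
  Position 1 ('g'): repeat (last at 0), move window start to 1
  Position 1 ('g'): window [1,1] length 1
  Position 2 ('f'): window [1,2] length 2 -- new best
  Position 3 ('g'): repeat (last at 1), move window start to 2
  Position 3 ('g'): window [2,3] length 2
  Position 4 ('c'): window [2,4] length 3 -- new best
  Position 5 ('a'): window [2,5] length 4 -- new best
  Position 6 ('b'): window [2,6] length 5 -- new best
  Position 7 ('a'): repeat (last at 5), move window start to 6
  Position 7 ('a'): window [6,7] length 2
  Position 8 ('a'): repeat (last at 7), move window start to 8
  Position 8 ('a'): window [8,8] length 1
  Position 9 ('c'): window [8,9] length 2
  Position 10 ('h'): window [8,10] length 3
Longest substring with no repeats: "fgcab" with length 5

5


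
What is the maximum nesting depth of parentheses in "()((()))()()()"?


Input: "()((()))()()()"
Tracking depth:
  Position 0 '(': depth becomes 1
  Position 1 ')': depth becomes 0
  Position 2 '(': depth becomes 1
  Position 3 '(': depth becomes 2
  Position 4 '(': depth becomes 3
  Position 5 ')': depth becomes 2
  Position 6 ')': depth becomes 1
  Position 7 ')': depth becomes 0
  Position 8 '(': depth becomes 1
  Position 9 ')': depth becomes 0
  Position 10 '(': depth becomes 1
  Position 11 ')': depth becomes 0
  Position 12 '(': depth becomes 1
  Position 13 ')': depth becomes 0
Maximum depth reached: 3

3


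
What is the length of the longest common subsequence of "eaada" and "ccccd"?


LCS of "eaada" and "ccccd"
DP table:
           c    c    c    c    d
      0    0    0    0    0    0
  e   0    0    0    0    0    0
  a   0    0    0    0    0    0
  a   0    0    0    0    0    0
  d   0    0    0    0    0    1
  a   0    0    0    0    0    1
LCS length = dp[5][5] = 1

1


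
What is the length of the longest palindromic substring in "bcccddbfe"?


Input: "bcccddbfe"
Checking substrings for palindromes:
  [1:4] "ccc" (len 3) => palindrome
  [1:3] "cc" (len 2) => palindrome
  [2:4] "cc" (len 2) => palindrome
  [4:6] "dd" (len 2) => palindrome
Longest palindromic substring: "ccc" with length 3

3


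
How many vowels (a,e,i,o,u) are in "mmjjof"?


Input: mmjjof
Checking each character:
  'm' at position 0: consonant
  'm' at position 1: consonant
  'j' at position 2: consonant
  'j' at position 3: consonant
  'o' at position 4: vowel (running total: 1)
  'f' at position 5: consonant
Total vowels: 1

1


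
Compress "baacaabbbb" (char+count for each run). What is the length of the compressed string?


Input: baacaabbbb
Runs:
  'b' x 1 => "b1"
  'a' x 2 => "a2"
  'c' x 1 => "c1"
  'a' x 2 => "a2"
  'b' x 4 => "b4"
Compressed: "b1a2c1a2b4"
Compressed length: 10

10


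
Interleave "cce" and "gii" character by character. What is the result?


Interleaving "cce" and "gii":
  Position 0: 'c' from first, 'g' from second => "cg"
  Position 1: 'c' from first, 'i' from second => "ci"
  Position 2: 'e' from first, 'i' from second => "ei"
Result: cgciei

cgciei


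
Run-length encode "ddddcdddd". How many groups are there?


Input: ddddcdddd
Scanning for consecutive runs:
  Group 1: 'd' x 4 (positions 0-3)
  Group 2: 'c' x 1 (positions 4-4)
  Group 3: 'd' x 4 (positions 5-8)
Total groups: 3

3


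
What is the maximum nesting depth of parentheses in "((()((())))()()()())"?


Input: "((()((())))()()()())"
Tracking depth:
  Position 0 '(': depth becomes 1
  Position 1 '(': depth becomes 2
  Position 2 '(': depth becomes 3
  Position 3 ')': depth becomes 2
  Position 4 '(': depth becomes 3
  Position 5 '(': depth becomes 4
  Position 6 '(': depth becomes 5
  Position 7 ')': depth becomes 4
  Position 8 ')': depth becomes 3
  Position 9 ')': depth becomes 2
  Position 10 ')': depth becomes 1
  Position 11 '(': depth becomes 2
  Position 12 ')': depth becomes 1
  Position 13 '(': depth becomes 2
  Position 14 ')': depth becomes 1
  Position 15 '(': depth becomes 2
  Position 16 ')': depth becomes 1
  Position 17 '(': depth becomes 2
  Position 18 ')': depth becomes 1
  Position 19 ')': depth becomes 0
Maximum depth reached: 5

5


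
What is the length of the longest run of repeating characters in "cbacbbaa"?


Input: "cbacbbaa"
Scanning for longest run:
  Position 1 ('b'): new char, reset run to 1
  Position 2 ('a'): new char, reset run to 1
  Position 3 ('c'): new char, reset run to 1
  Position 4 ('b'): new char, reset run to 1
  Position 5 ('b'): continues run of 'b', length=2
  Position 6 ('a'): new char, reset run to 1
  Position 7 ('a'): continues run of 'a', length=2
Longest run: 'b' with length 2

2


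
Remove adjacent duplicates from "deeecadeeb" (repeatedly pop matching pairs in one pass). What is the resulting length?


Input: deeecadeeb
Stack-based adjacent duplicate removal:
  Read 'd': push. Stack: d
  Read 'e': push. Stack: de
  Read 'e': matches stack top 'e' => pop. Stack: d
  Read 'e': push. Stack: de
  Read 'c': push. Stack: dec
  Read 'a': push. Stack: deca
  Read 'd': push. Stack: decad
  Read 'e': push. Stack: decade
  Read 'e': matches stack top 'e' => pop. Stack: decad
  Read 'b': push. Stack: decadb
Final stack: "decadb" (length 6)

6


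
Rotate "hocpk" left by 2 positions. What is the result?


Input: "hocpk", rotate left by 2
First 2 characters: "ho"
Remaining characters: "cpk"
Concatenate remaining + first: "cpk" + "ho" = "cpkho"

cpkho


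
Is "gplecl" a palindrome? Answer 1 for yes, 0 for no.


Input: gplecl
Reversed: lcelpg
  Compare pos 0 ('g') with pos 5 ('l'): MISMATCH
  Compare pos 1 ('p') with pos 4 ('c'): MISMATCH
  Compare pos 2 ('l') with pos 3 ('e'): MISMATCH
Result: not a palindrome

0


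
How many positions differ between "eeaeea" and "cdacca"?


Comparing "eeaeea" and "cdacca" position by position:
  Position 0: 'e' vs 'c' => DIFFER
  Position 1: 'e' vs 'd' => DIFFER
  Position 2: 'a' vs 'a' => same
  Position 3: 'e' vs 'c' => DIFFER
  Position 4: 'e' vs 'c' => DIFFER
  Position 5: 'a' vs 'a' => same
Positions that differ: 4

4


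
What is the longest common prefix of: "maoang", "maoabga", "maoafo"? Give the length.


Words: maoang, maoabga, maoafo
  Position 0: all 'm' => match
  Position 1: all 'a' => match
  Position 2: all 'o' => match
  Position 3: all 'a' => match
  Position 4: ('n', 'b', 'f') => mismatch, stop
LCP = "maoa" (length 4)

4


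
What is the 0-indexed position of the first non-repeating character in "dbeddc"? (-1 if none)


Input: dbeddc
Character frequencies:
  'b': 1
  'c': 1
  'd': 3
  'e': 1
Scanning left to right for freq == 1:
  Position 0 ('d'): freq=3, skip
  Position 1 ('b'): unique! => answer = 1

1


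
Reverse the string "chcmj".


Input: chcmj
Reading characters right to left:
  Position 4: 'j'
  Position 3: 'm'
  Position 2: 'c'
  Position 1: 'h'
  Position 0: 'c'
Reversed: jmchc

jmchc


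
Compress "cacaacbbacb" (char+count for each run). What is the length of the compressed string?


Input: cacaacbbacb
Runs:
  'c' x 1 => "c1"
  'a' x 1 => "a1"
  'c' x 1 => "c1"
  'a' x 2 => "a2"
  'c' x 1 => "c1"
  'b' x 2 => "b2"
  'a' x 1 => "a1"
  'c' x 1 => "c1"
  'b' x 1 => "b1"
Compressed: "c1a1c1a2c1b2a1c1b1"
Compressed length: 18

18


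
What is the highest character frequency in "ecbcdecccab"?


Input: ecbcdecccab
Character counts:
  'a': 1
  'b': 2
  'c': 5
  'd': 1
  'e': 2
Maximum frequency: 5

5


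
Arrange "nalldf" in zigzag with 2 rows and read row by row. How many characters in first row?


Zigzag "nalldf" into 2 rows:
Placing characters:
  'n' => row 0
  'a' => row 1
  'l' => row 0
  'l' => row 1
  'd' => row 0
  'f' => row 1
Rows:
  Row 0: "nld"
  Row 1: "alf"
First row length: 3

3


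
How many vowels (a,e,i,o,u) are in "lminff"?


Input: lminff
Checking each character:
  'l' at position 0: consonant
  'm' at position 1: consonant
  'i' at position 2: vowel (running total: 1)
  'n' at position 3: consonant
  'f' at position 4: consonant
  'f' at position 5: consonant
Total vowels: 1

1


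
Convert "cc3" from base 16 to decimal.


Input: "cc3" in base 16
Positional expansion:
  Digit 'c' (value 12) x 16^2 = 3072
  Digit 'c' (value 12) x 16^1 = 192
  Digit '3' (value 3) x 16^0 = 3
Sum = 3267

3267


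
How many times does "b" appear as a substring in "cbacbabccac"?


Searching for "b" in "cbacbabccac"
Scanning each position:
  Position 0: "c" => no
  Position 1: "b" => MATCH
  Position 2: "a" => no
  Position 3: "c" => no
  Position 4: "b" => MATCH
  Position 5: "a" => no
  Position 6: "b" => MATCH
  Position 7: "c" => no
  Position 8: "c" => no
  Position 9: "a" => no
  Position 10: "c" => no
Total occurrences: 3

3


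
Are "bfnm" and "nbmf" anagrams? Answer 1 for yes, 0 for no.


Strings: "bfnm", "nbmf"
Sorted first:  bfmn
Sorted second: bfmn
Sorted forms match => anagrams

1


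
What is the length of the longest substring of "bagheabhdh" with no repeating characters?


Input: "bagheabhdh"
Sliding window (track last position of each char):
  Position 0 ('b'): window [0,0] length 1 -- new best
  Position 1 ('a'): window [0,1] length 2 -- new best
  Position 2 ('g'): window [0,2] length 3 -- new best
  Position 3 ('h'): window [0,3] length 4 -- new best
  Position 4 ('e'): window [0,4] length 5 -- new best
  Position 5 ('a'): repeat (last at 1), move window start to 2
  Position 5 ('a'): window [2,5] length 4
  Position 6 ('b'): window [2,6] length 5
  Position 7 ('h'): repeat (last at 3), move window start to 4
  Position 7 ('h'): window [4,7] length 4
  Position 8 ('d'): window [4,8] length 5
  Position 9 ('h'): repeat (last at 7), move window start to 8
  Position 9 ('h'): window [8,9] length 2
Longest substring with no repeats: "baghe" with length 5

5


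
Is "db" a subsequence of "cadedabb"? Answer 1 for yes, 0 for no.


Check if "db" is a subsequence of "cadedabb"
Greedy scan:
  Position 0 ('c'): no match needed
  Position 1 ('a'): no match needed
  Position 2 ('d'): matches sub[0] = 'd'
  Position 3 ('e'): no match needed
  Position 4 ('d'): no match needed
  Position 5 ('a'): no match needed
  Position 6 ('b'): matches sub[1] = 'b'
  Position 7 ('b'): no match needed
All 2 characters matched => is a subsequence

1


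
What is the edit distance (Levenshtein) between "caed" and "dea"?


Computing edit distance: "caed" -> "dea"
DP table:
           d    e    a
      0    1    2    3
  c   1    1    2    3
  a   2    2    2    2
  e   3    3    2    3
  d   4    3    3    3
Edit distance = dp[4][3] = 3

3


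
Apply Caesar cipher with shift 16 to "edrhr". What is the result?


Caesar cipher: shift "edrhr" by 16
  'e' (pos 4) + 16 = pos 20 = 'u'
  'd' (pos 3) + 16 = pos 19 = 't'
  'r' (pos 17) + 16 = pos 7 = 'h'
  'h' (pos 7) + 16 = pos 23 = 'x'
  'r' (pos 17) + 16 = pos 7 = 'h'
Result: uthxh

uthxh


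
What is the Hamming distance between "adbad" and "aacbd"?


Comparing "adbad" and "aacbd" position by position:
  Position 0: 'a' vs 'a' => same
  Position 1: 'd' vs 'a' => differ
  Position 2: 'b' vs 'c' => differ
  Position 3: 'a' vs 'b' => differ
  Position 4: 'd' vs 'd' => same
Total differences (Hamming distance): 3

3


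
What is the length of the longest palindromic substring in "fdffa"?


Input: "fdffa"
Checking substrings for palindromes:
  [0:3] "fdf" (len 3) => palindrome
  [2:4] "ff" (len 2) => palindrome
Longest palindromic substring: "fdf" with length 3

3


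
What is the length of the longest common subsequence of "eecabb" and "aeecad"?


LCS of "eecabb" and "aeecad"
DP table:
           a    e    e    c    a    d
      0    0    0    0    0    0    0
  e   0    0    1    1    1    1    1
  e   0    0    1    2    2    2    2
  c   0    0    1    2    3    3    3
  a   0    1    1    2    3    4    4
  b   0    1    1    2    3    4    4
  b   0    1    1    2    3    4    4
LCS length = dp[6][6] = 4

4


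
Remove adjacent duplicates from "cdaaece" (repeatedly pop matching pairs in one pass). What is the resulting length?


Input: cdaaece
Stack-based adjacent duplicate removal:
  Read 'c': push. Stack: c
  Read 'd': push. Stack: cd
  Read 'a': push. Stack: cda
  Read 'a': matches stack top 'a' => pop. Stack: cd
  Read 'e': push. Stack: cde
  Read 'c': push. Stack: cdec
  Read 'e': push. Stack: cdece
Final stack: "cdece" (length 5)

5


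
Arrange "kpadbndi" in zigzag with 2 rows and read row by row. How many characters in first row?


Zigzag "kpadbndi" into 2 rows:
Placing characters:
  'k' => row 0
  'p' => row 1
  'a' => row 0
  'd' => row 1
  'b' => row 0
  'n' => row 1
  'd' => row 0
  'i' => row 1
Rows:
  Row 0: "kabd"
  Row 1: "pdni"
First row length: 4

4


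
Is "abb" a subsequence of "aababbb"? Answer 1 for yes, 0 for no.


Check if "abb" is a subsequence of "aababbb"
Greedy scan:
  Position 0 ('a'): matches sub[0] = 'a'
  Position 1 ('a'): no match needed
  Position 2 ('b'): matches sub[1] = 'b'
  Position 3 ('a'): no match needed
  Position 4 ('b'): matches sub[2] = 'b'
  Position 5 ('b'): no match needed
  Position 6 ('b'): no match needed
All 3 characters matched => is a subsequence

1


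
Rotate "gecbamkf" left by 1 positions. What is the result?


Input: "gecbamkf", rotate left by 1
First 1 characters: "g"
Remaining characters: "ecbamkf"
Concatenate remaining + first: "ecbamkf" + "g" = "ecbamkfg"

ecbamkfg


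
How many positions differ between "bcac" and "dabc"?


Comparing "bcac" and "dabc" position by position:
  Position 0: 'b' vs 'd' => DIFFER
  Position 1: 'c' vs 'a' => DIFFER
  Position 2: 'a' vs 'b' => DIFFER
  Position 3: 'c' vs 'c' => same
Positions that differ: 3

3


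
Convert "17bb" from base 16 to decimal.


Input: "17bb" in base 16
Positional expansion:
  Digit '1' (value 1) x 16^3 = 4096
  Digit '7' (value 7) x 16^2 = 1792
  Digit 'b' (value 11) x 16^1 = 176
  Digit 'b' (value 11) x 16^0 = 11
Sum = 6075

6075


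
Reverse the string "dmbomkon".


Input: dmbomkon
Reading characters right to left:
  Position 7: 'n'
  Position 6: 'o'
  Position 5: 'k'
  Position 4: 'm'
  Position 3: 'o'
  Position 2: 'b'
  Position 1: 'm'
  Position 0: 'd'
Reversed: nokmobmd

nokmobmd


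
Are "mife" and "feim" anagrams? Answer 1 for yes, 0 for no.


Strings: "mife", "feim"
Sorted first:  efim
Sorted second: efim
Sorted forms match => anagrams

1


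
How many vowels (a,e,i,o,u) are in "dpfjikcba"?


Input: dpfjikcba
Checking each character:
  'd' at position 0: consonant
  'p' at position 1: consonant
  'f' at position 2: consonant
  'j' at position 3: consonant
  'i' at position 4: vowel (running total: 1)
  'k' at position 5: consonant
  'c' at position 6: consonant
  'b' at position 7: consonant
  'a' at position 8: vowel (running total: 2)
Total vowels: 2

2


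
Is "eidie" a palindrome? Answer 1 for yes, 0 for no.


Input: eidie
Reversed: eidie
  Compare pos 0 ('e') with pos 4 ('e'): match
  Compare pos 1 ('i') with pos 3 ('i'): match
Result: palindrome

1


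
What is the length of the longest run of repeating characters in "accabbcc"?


Input: "accabbcc"
Scanning for longest run:
  Position 1 ('c'): new char, reset run to 1
  Position 2 ('c'): continues run of 'c', length=2
  Position 3 ('a'): new char, reset run to 1
  Position 4 ('b'): new char, reset run to 1
  Position 5 ('b'): continues run of 'b', length=2
  Position 6 ('c'): new char, reset run to 1
  Position 7 ('c'): continues run of 'c', length=2
Longest run: 'c' with length 2

2


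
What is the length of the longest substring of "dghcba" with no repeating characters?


Input: "dghcba"
Sliding window (track last position of each char):
  Position 0 ('d'): window [0,0] length 1 -- new best
  Position 1 ('g'): window [0,1] length 2 -- new best
  Position 2 ('h'): window [0,2] length 3 -- new best
  Position 3 ('c'): window [0,3] length 4 -- new best
  Position 4 ('b'): window [0,4] length 5 -- new best
  Position 5 ('a'): window [0,5] length 6 -- new best
Longest substring with no repeats: "dghcba" with length 6

6


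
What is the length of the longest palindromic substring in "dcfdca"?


Input: "dcfdca"
Checking substrings for palindromes:
  No multi-char palindromic substrings found
Longest palindromic substring: "d" with length 1

1


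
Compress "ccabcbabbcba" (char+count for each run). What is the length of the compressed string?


Input: ccabcbabbcba
Runs:
  'c' x 2 => "c2"
  'a' x 1 => "a1"
  'b' x 1 => "b1"
  'c' x 1 => "c1"
  'b' x 1 => "b1"
  'a' x 1 => "a1"
  'b' x 2 => "b2"
  'c' x 1 => "c1"
  'b' x 1 => "b1"
  'a' x 1 => "a1"
Compressed: "c2a1b1c1b1a1b2c1b1a1"
Compressed length: 20

20


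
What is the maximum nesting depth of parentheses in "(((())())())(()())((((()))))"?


Input: "(((())())())(()())((((()))))"
Tracking depth:
  Position 0 '(': depth becomes 1
  Position 1 '(': depth becomes 2
  Position 2 '(': depth becomes 3
  Position 3 '(': depth becomes 4
  Position 4 ')': depth becomes 3
  Position 5 ')': depth becomes 2
  Position 6 '(': depth becomes 3
  Position 7 ')': depth becomes 2
  Position 8 ')': depth becomes 1
  Position 9 '(': depth becomes 2
  Position 10 ')': depth becomes 1
  Position 11 ')': depth becomes 0
  Position 12 '(': depth becomes 1
  Position 13 '(': depth becomes 2
  Position 14 ')': depth becomes 1
  Position 15 '(': depth becomes 2
  Position 16 ')': depth becomes 1
  Position 17 ')': depth becomes 0
  Position 18 '(': depth becomes 1
  Position 19 '(': depth becomes 2
  Position 20 '(': depth becomes 3
  Position 21 '(': depth becomes 4
  Position 22 '(': depth becomes 5
  Position 23 ')': depth becomes 4
  Position 24 ')': depth becomes 3
  Position 25 ')': depth becomes 2
  Position 26 ')': depth becomes 1
  Position 27 ')': depth becomes 0
Maximum depth reached: 5

5


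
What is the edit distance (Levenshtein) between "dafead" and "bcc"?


Computing edit distance: "dafead" -> "bcc"
DP table:
           b    c    c
      0    1    2    3
  d   1    1    2    3
  a   2    2    2    3
  f   3    3    3    3
  e   4    4    4    4
  a   5    5    5    5
  d   6    6    6    6
Edit distance = dp[6][3] = 6

6


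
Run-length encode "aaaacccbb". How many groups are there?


Input: aaaacccbb
Scanning for consecutive runs:
  Group 1: 'a' x 4 (positions 0-3)
  Group 2: 'c' x 3 (positions 4-6)
  Group 3: 'b' x 2 (positions 7-8)
Total groups: 3

3


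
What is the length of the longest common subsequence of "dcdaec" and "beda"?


LCS of "dcdaec" and "beda"
DP table:
           b    e    d    a
      0    0    0    0    0
  d   0    0    0    1    1
  c   0    0    0    1    1
  d   0    0    0    1    1
  a   0    0    0    1    2
  e   0    0    1    1    2
  c   0    0    1    1    2
LCS length = dp[6][4] = 2

2


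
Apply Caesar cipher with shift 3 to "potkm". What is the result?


Caesar cipher: shift "potkm" by 3
  'p' (pos 15) + 3 = pos 18 = 's'
  'o' (pos 14) + 3 = pos 17 = 'r'
  't' (pos 19) + 3 = pos 22 = 'w'
  'k' (pos 10) + 3 = pos 13 = 'n'
  'm' (pos 12) + 3 = pos 15 = 'p'
Result: srwnp

srwnp


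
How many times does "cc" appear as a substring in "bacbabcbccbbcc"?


Searching for "cc" in "bacbabcbccbbcc"
Scanning each position:
  Position 0: "ba" => no
  Position 1: "ac" => no
  Position 2: "cb" => no
  Position 3: "ba" => no
  Position 4: "ab" => no
  Position 5: "bc" => no
  Position 6: "cb" => no
  Position 7: "bc" => no
  Position 8: "cc" => MATCH
  Position 9: "cb" => no
  Position 10: "bb" => no
  Position 11: "bc" => no
  Position 12: "cc" => MATCH
Total occurrences: 2

2


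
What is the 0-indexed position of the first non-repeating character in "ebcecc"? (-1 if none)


Input: ebcecc
Character frequencies:
  'b': 1
  'c': 3
  'e': 2
Scanning left to right for freq == 1:
  Position 0 ('e'): freq=2, skip
  Position 1 ('b'): unique! => answer = 1

1


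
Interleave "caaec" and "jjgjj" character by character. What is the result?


Interleaving "caaec" and "jjgjj":
  Position 0: 'c' from first, 'j' from second => "cj"
  Position 1: 'a' from first, 'j' from second => "aj"
  Position 2: 'a' from first, 'g' from second => "ag"
  Position 3: 'e' from first, 'j' from second => "ej"
  Position 4: 'c' from first, 'j' from second => "cj"
Result: cjajagejcj

cjajagejcj
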